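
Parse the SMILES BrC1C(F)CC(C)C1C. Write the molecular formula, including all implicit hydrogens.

Walk through each heavy atom and fill implicit hydrogens from standard valence (C 4, N 3, O 2, S 2, halogen 1):
  atom 1: Br (halogen, monovalent) → 0 H
  atom 2: C, bond orders sum to 3 (valence 4) → 1 H
  atom 3: C, bond orders sum to 3 (valence 4) → 1 H
  atom 4: F (halogen, monovalent) → 0 H
  atom 5: C, bond orders sum to 2 (valence 4) → 2 H
  atom 6: C, bond orders sum to 3 (valence 4) → 1 H
  atom 7: C, bond orders sum to 1 (valence 4) → 3 H
  atom 8: C, bond orders sum to 3 (valence 4) → 1 H
  atom 9: C, bond orders sum to 1 (valence 4) → 3 H
Totals → C:7, H:12, Br:1, F:1.
In Hill order: C7H12BrF.

C7H12BrF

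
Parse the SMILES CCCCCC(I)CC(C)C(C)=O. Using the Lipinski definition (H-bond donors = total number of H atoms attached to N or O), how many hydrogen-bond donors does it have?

Donors: find every N or O and count the H atoms it carries.
  atom 13 (O): bond orders sum to 2 → 0 H
Lipinski HBD = 0.

0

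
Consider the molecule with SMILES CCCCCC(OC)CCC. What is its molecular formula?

C10H22O

Walk through each heavy atom and fill implicit hydrogens from standard valence (C 4, N 3, O 2, S 2, halogen 1):
  atom 1: C, bond orders sum to 1 (valence 4) → 3 H
  atom 2: C, bond orders sum to 2 (valence 4) → 2 H
  atom 3: C, bond orders sum to 2 (valence 4) → 2 H
  atom 4: C, bond orders sum to 2 (valence 4) → 2 H
  atom 5: C, bond orders sum to 2 (valence 4) → 2 H
  atom 6: C, bond orders sum to 3 (valence 4) → 1 H
  atom 7: O, bond orders sum to 2 (valence 2) → 0 H
  atom 8: C, bond orders sum to 1 (valence 4) → 3 H
  atom 9: C, bond orders sum to 2 (valence 4) → 2 H
  atom 10: C, bond orders sum to 2 (valence 4) → 2 H
  atom 11: C, bond orders sum to 1 (valence 4) → 3 H
Totals → C:10, H:22, O:1.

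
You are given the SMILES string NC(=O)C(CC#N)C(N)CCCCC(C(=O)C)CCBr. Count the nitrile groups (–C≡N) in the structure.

1

The nitrile motif appears at heavy-atom position 6 in the SMILES.
Other groups present: 1 amide, 1 ketone, 1 primary amine.
Nitrile count: 1.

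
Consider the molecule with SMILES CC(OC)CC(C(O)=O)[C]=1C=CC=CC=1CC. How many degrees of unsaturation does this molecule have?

5

Molecular formula: C14H20O3.
DoU = (2C + 2 + N − H − X) / 2, where X is the halogen count and O/S are ignored.
    = (2·14 + 2 + 0 − 20 − 0) / 2 = 10 / 2 = 5.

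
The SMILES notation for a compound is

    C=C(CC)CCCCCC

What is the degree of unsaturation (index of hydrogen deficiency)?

Degree of unsaturation = (number of rings) + (number of π bonds).
Ring closures in the SMILES: 0.
π bonds: 1 double bond (each 1 DoU) → 1 DoU from unsaturation.
Total DoU = 0 + 1 = 1.

1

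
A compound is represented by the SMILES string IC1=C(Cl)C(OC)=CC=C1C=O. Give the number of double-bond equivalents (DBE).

Molecular formula: C8H6ClIO2.
DoU = (2C + 2 + N − H − X) / 2, where X is the halogen count and O/S are ignored.
    = (2·8 + 2 + 0 − 6 − 2) / 2 = 10 / 2 = 5.

5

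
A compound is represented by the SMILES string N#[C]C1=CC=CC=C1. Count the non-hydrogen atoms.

Every atom symbol written in the SMILES (organic subset) is one heavy atom; implicit H are not written.
Heavy atoms by element → C:7, N:1.
Total: 8.

8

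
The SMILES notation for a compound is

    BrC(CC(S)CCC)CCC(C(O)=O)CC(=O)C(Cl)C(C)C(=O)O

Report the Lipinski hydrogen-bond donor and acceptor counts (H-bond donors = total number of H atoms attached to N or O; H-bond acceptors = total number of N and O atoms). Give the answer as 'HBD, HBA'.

2, 5

Donors: find every N or O and count the H atoms it carries.
  atom 13 (O): bond orders sum to 1 → 1 H
  atom 14 (O): bond orders sum to 2 → 0 H
  atom 17 (O): bond orders sum to 2 → 0 H
  atom 23 (O): bond orders sum to 2 → 0 H
  atom 24 (O): bond orders sum to 1 → 1 H
Lipinski HBD = 2.
Acceptors: N atoms = 0, O atoms = 5 → HBA = 5.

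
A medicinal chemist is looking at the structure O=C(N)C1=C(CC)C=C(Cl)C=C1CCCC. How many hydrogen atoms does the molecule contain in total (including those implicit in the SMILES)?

18

Walk through each heavy atom and fill implicit hydrogens from standard valence (C 4, N 3, O 2, S 2, halogen 1):
  atom 1: O, bond orders sum to 2 (valence 2) → 0 H
  atom 2: C, bond orders sum to 4 (valence 4) → 0 H
  atom 3: N, bond orders sum to 1 (valence 3) → 2 H
  atom 4: C, bond orders sum to 4 (valence 4) → 0 H
  atom 5: C, bond orders sum to 4 (valence 4) → 0 H
  atom 6: C, bond orders sum to 2 (valence 4) → 2 H
  atom 7: C, bond orders sum to 1 (valence 4) → 3 H
  atom 8: C, bond orders sum to 3 (valence 4) → 1 H
  atom 9: C, bond orders sum to 4 (valence 4) → 0 H
  atom 10: Cl (halogen, monovalent) → 0 H
  atom 11: C, bond orders sum to 3 (valence 4) → 1 H
  atom 12: C, bond orders sum to 4 (valence 4) → 0 H
  atom 13: C, bond orders sum to 2 (valence 4) → 2 H
  atom 14: C, bond orders sum to 2 (valence 4) → 2 H
  atom 15: C, bond orders sum to 2 (valence 4) → 2 H
  atom 16: C, bond orders sum to 1 (valence 4) → 3 H
Total hydrogens: 18.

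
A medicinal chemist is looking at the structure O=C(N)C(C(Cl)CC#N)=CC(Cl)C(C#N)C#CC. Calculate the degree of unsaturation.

8

Degree of unsaturation = (number of rings) + (number of π bonds).
Ring closures in the SMILES: 0.
π bonds: 2 double bonds (each 1 DoU), 3 triple bonds (each 2 DoU) → 8 DoU from unsaturation.
Total DoU = 0 + 8 = 8.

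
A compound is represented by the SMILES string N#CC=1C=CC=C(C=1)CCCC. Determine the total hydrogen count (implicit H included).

13

Walk through each heavy atom and fill implicit hydrogens from standard valence (C 4, N 3, O 2, S 2, halogen 1):
  atom 1: N, bond orders sum to 3 (valence 3) → 0 H
  atom 2: C, bond orders sum to 4 (valence 4) → 0 H
  atom 3: C, bond orders sum to 4 (valence 4) → 0 H
  atom 4: C, bond orders sum to 3 (valence 4) → 1 H
  atom 5: C, bond orders sum to 3 (valence 4) → 1 H
  atom 6: C, bond orders sum to 3 (valence 4) → 1 H
  atom 7: C, bond orders sum to 4 (valence 4) → 0 H
  atom 8: C, bond orders sum to 3 (valence 4) → 1 H
  atom 9: C, bond orders sum to 2 (valence 4) → 2 H
  atom 10: C, bond orders sum to 2 (valence 4) → 2 H
  atom 11: C, bond orders sum to 2 (valence 4) → 2 H
  atom 12: C, bond orders sum to 1 (valence 4) → 3 H
Total hydrogens: 13.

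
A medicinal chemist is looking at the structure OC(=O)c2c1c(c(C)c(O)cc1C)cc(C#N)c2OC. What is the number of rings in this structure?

In SMILES, each pair of matching ring-closure digits denotes one ring-closing bond; the number of such bonds equals the number of independent rings.
Ring-closure bonds here: 2.

2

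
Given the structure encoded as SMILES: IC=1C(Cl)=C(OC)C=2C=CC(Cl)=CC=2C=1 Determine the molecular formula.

C11H7Cl2IO

Walk through each heavy atom and fill implicit hydrogens from standard valence (C 4, N 3, O 2, S 2, halogen 1):
  atom 1: I (halogen, monovalent) → 0 H
  atom 2: C, bond orders sum to 4 (valence 4) → 0 H
  atom 3: C, bond orders sum to 4 (valence 4) → 0 H
  atom 4: Cl (halogen, monovalent) → 0 H
  atom 5: C, bond orders sum to 4 (valence 4) → 0 H
  atom 6: O, bond orders sum to 2 (valence 2) → 0 H
  atom 7: C, bond orders sum to 1 (valence 4) → 3 H
  atom 8: C, bond orders sum to 4 (valence 4) → 0 H
  atom 9: C, bond orders sum to 3 (valence 4) → 1 H
  atom 10: C, bond orders sum to 3 (valence 4) → 1 H
  atom 11: C, bond orders sum to 4 (valence 4) → 0 H
  atom 12: Cl (halogen, monovalent) → 0 H
  atom 13: C, bond orders sum to 3 (valence 4) → 1 H
  atom 14: C, bond orders sum to 4 (valence 4) → 0 H
  atom 15: C, bond orders sum to 3 (valence 4) → 1 H
Totals → C:11, H:7, Cl:2, I:1, O:1.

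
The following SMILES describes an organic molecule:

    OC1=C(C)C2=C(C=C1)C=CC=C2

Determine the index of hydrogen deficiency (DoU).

Degree of unsaturation = (number of rings) + (number of π bonds).
Ring closures in the SMILES: 2.
π bonds: 5 double bonds (each 1 DoU) → 5 DoU from unsaturation.
Total DoU = 2 + 5 = 7.

7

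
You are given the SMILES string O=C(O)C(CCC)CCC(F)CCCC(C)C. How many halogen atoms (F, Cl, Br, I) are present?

Halogen atoms appear at heavy-atom position 11 (1×F).
Other groups present: 1 carboxylic acid.
Halogen count: 1.

1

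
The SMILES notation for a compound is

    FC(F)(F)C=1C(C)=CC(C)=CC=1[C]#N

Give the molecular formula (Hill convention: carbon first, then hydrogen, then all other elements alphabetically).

C10H8F3N

Walk through each heavy atom and fill implicit hydrogens from standard valence (C 4, N 3, O 2, S 2, halogen 1):
  atom 1: F (halogen, monovalent) → 0 H
  atom 2: C, bond orders sum to 4 (valence 4) → 0 H
  atom 3: F (halogen, monovalent) → 0 H
  atom 4: F (halogen, monovalent) → 0 H
  atom 5: C, bond orders sum to 4 (valence 4) → 0 H
  atom 6: C, bond orders sum to 4 (valence 4) → 0 H
  atom 7: C, bond orders sum to 1 (valence 4) → 3 H
  atom 8: C, bond orders sum to 3 (valence 4) → 1 H
  atom 9: C, bond orders sum to 4 (valence 4) → 0 H
  atom 10: C, bond orders sum to 1 (valence 4) → 3 H
  atom 11: C, bond orders sum to 3 (valence 4) → 1 H
  atom 12: C, bond orders sum to 4 (valence 4) → 0 H
  atom 13: C with explicit H count 0
  atom 14: N, bond orders sum to 3 (valence 3) → 0 H
Totals → C:10, H:8, F:3, N:1.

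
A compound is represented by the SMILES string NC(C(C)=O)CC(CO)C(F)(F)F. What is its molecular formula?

C7H12F3NO2

Walk through each heavy atom and fill implicit hydrogens from standard valence (C 4, N 3, O 2, S 2, halogen 1):
  atom 1: N, bond orders sum to 1 (valence 3) → 2 H
  atom 2: C, bond orders sum to 3 (valence 4) → 1 H
  atom 3: C, bond orders sum to 4 (valence 4) → 0 H
  atom 4: C, bond orders sum to 1 (valence 4) → 3 H
  atom 5: O, bond orders sum to 2 (valence 2) → 0 H
  atom 6: C, bond orders sum to 2 (valence 4) → 2 H
  atom 7: C, bond orders sum to 3 (valence 4) → 1 H
  atom 8: C, bond orders sum to 2 (valence 4) → 2 H
  atom 9: O, bond orders sum to 1 (valence 2) → 1 H
  atom 10: C, bond orders sum to 4 (valence 4) → 0 H
  atom 11: F (halogen, monovalent) → 0 H
  atom 12: F (halogen, monovalent) → 0 H
  atom 13: F (halogen, monovalent) → 0 H
Totals → C:7, H:12, F:3, N:1, O:2.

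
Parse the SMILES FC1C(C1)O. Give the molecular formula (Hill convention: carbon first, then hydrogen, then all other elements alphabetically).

C3H5FO

Walk through each heavy atom and fill implicit hydrogens from standard valence (C 4, N 3, O 2, S 2, halogen 1):
  atom 1: F (halogen, monovalent) → 0 H
  atom 2: C, bond orders sum to 3 (valence 4) → 1 H
  atom 3: C, bond orders sum to 3 (valence 4) → 1 H
  atom 4: C, bond orders sum to 2 (valence 4) → 2 H
  atom 5: O, bond orders sum to 1 (valence 2) → 1 H
Totals → C:3, H:5, F:1, O:1.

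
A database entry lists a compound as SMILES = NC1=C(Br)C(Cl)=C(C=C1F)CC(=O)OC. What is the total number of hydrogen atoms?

Walk through each heavy atom and fill implicit hydrogens from standard valence (C 4, N 3, O 2, S 2, halogen 1):
  atom 1: N, bond orders sum to 1 (valence 3) → 2 H
  atom 2: C, bond orders sum to 4 (valence 4) → 0 H
  atom 3: C, bond orders sum to 4 (valence 4) → 0 H
  atom 4: Br (halogen, monovalent) → 0 H
  atom 5: C, bond orders sum to 4 (valence 4) → 0 H
  atom 6: Cl (halogen, monovalent) → 0 H
  atom 7: C, bond orders sum to 4 (valence 4) → 0 H
  atom 8: C, bond orders sum to 3 (valence 4) → 1 H
  atom 9: C, bond orders sum to 4 (valence 4) → 0 H
  atom 10: F (halogen, monovalent) → 0 H
  atom 11: C, bond orders sum to 2 (valence 4) → 2 H
  atom 12: C, bond orders sum to 4 (valence 4) → 0 H
  atom 13: O, bond orders sum to 2 (valence 2) → 0 H
  atom 14: O, bond orders sum to 2 (valence 2) → 0 H
  atom 15: C, bond orders sum to 1 (valence 4) → 3 H
Total hydrogens: 8.

8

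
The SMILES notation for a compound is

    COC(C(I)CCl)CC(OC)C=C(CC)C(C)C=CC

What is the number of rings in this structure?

0

In SMILES, each pair of matching ring-closure digits denotes one ring-closing bond; the number of such bonds equals the number of independent rings.
Ring-closure bonds here: 0.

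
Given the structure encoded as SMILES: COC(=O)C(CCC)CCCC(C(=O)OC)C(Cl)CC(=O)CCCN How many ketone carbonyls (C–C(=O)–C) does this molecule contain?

1

The ketone motif appears at heavy-atom position 20 in the SMILES.
Other groups present: 2 ester, 1 primary amine.
Ketone count: 1.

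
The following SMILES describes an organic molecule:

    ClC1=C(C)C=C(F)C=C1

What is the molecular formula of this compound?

C7H6ClF

Walk through each heavy atom and fill implicit hydrogens from standard valence (C 4, N 3, O 2, S 2, halogen 1):
  atom 1: Cl (halogen, monovalent) → 0 H
  atom 2: C, bond orders sum to 4 (valence 4) → 0 H
  atom 3: C, bond orders sum to 4 (valence 4) → 0 H
  atom 4: C, bond orders sum to 1 (valence 4) → 3 H
  atom 5: C, bond orders sum to 3 (valence 4) → 1 H
  atom 6: C, bond orders sum to 4 (valence 4) → 0 H
  atom 7: F (halogen, monovalent) → 0 H
  atom 8: C, bond orders sum to 3 (valence 4) → 1 H
  atom 9: C, bond orders sum to 3 (valence 4) → 1 H
Totals → C:7, H:6, Cl:1, F:1.
In Hill order: C7H6ClF.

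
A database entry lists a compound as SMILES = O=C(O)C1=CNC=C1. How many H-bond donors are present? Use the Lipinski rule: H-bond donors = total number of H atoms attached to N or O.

Donors: find every N or O and count the H atoms it carries.
  atom 1 (O): bond orders sum to 2 → 0 H
  atom 3 (O): bond orders sum to 1 → 1 H
  atom 6 (N): bond orders sum to 2 → 1 H
Lipinski HBD = 2.

2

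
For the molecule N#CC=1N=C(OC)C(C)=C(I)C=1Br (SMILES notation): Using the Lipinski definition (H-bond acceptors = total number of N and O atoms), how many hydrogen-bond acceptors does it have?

3

N atoms: 2; O atoms: 1.
Lipinski HBA = 2 + 1 = 3.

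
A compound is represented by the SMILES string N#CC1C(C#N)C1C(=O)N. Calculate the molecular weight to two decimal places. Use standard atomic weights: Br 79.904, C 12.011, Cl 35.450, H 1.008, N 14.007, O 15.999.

First, the molecular formula is C6H5N3O (counting implicit H from valence).
  C: 6 × 12.011 = 72.066
  H: 5 × 1.008 = 5.040
  N: 3 × 14.007 = 42.021
  O: 1 × 15.999 = 15.999
Sum: 6×12.011 + 5×1.008 + 3×14.007 + 1×15.999 = 135.126 → 135.13 g/mol.

135.13 g/mol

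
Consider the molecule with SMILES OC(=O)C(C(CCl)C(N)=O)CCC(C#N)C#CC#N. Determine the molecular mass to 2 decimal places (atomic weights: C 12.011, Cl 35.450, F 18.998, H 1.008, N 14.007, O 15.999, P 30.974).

First, the molecular formula is C12H12ClN3O3 (counting implicit H from valence).
  C: 12 × 12.011 = 144.132
  Cl: 1 × 35.450 = 35.450
  H: 12 × 1.008 = 12.096
  N: 3 × 14.007 = 42.021
  O: 3 × 15.999 = 47.997
Sum: 12×12.011 + 1×35.450 + 12×1.008 + 3×14.007 + 3×15.999 = 281.696 → 281.70 g/mol.

281.70 g/mol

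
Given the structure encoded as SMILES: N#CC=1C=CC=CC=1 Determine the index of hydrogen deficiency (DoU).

Degree of unsaturation = (number of rings) + (number of π bonds).
Ring closures in the SMILES: 1.
π bonds: 3 double bonds (each 1 DoU), 1 triple bond (each 2 DoU) → 5 DoU from unsaturation.
Total DoU = 1 + 5 = 6.

6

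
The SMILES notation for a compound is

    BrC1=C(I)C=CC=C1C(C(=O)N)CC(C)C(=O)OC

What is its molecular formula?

Walk through each heavy atom and fill implicit hydrogens from standard valence (C 4, N 3, O 2, S 2, halogen 1):
  atom 1: Br (halogen, monovalent) → 0 H
  atom 2: C, bond orders sum to 4 (valence 4) → 0 H
  atom 3: C, bond orders sum to 4 (valence 4) → 0 H
  atom 4: I (halogen, monovalent) → 0 H
  atom 5: C, bond orders sum to 3 (valence 4) → 1 H
  atom 6: C, bond orders sum to 3 (valence 4) → 1 H
  atom 7: C, bond orders sum to 3 (valence 4) → 1 H
  atom 8: C, bond orders sum to 4 (valence 4) → 0 H
  atom 9: C, bond orders sum to 3 (valence 4) → 1 H
  atom 10: C, bond orders sum to 4 (valence 4) → 0 H
  atom 11: O, bond orders sum to 2 (valence 2) → 0 H
  atom 12: N, bond orders sum to 1 (valence 3) → 2 H
  atom 13: C, bond orders sum to 2 (valence 4) → 2 H
  atom 14: C, bond orders sum to 3 (valence 4) → 1 H
  atom 15: C, bond orders sum to 1 (valence 4) → 3 H
  atom 16: C, bond orders sum to 4 (valence 4) → 0 H
  atom 17: O, bond orders sum to 2 (valence 2) → 0 H
  atom 18: O, bond orders sum to 2 (valence 2) → 0 H
  atom 19: C, bond orders sum to 1 (valence 4) → 3 H
Totals → C:13, H:15, Br:1, I:1, N:1, O:3.

C13H15BrINO3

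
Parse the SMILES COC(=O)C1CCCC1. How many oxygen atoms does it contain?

Scan the SMILES for O atoms (remember two-letter symbols like Cl and Br are single atoms).
Oxygen count: 2.

2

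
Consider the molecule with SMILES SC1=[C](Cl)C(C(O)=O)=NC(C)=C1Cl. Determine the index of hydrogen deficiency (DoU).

5

Molecular formula: C7H5Cl2NO2S.
DoU = (2C + 2 + N − H − X) / 2, where X is the halogen count and O/S are ignored.
    = (2·7 + 2 + 1 − 5 − 2) / 2 = 10 / 2 = 5.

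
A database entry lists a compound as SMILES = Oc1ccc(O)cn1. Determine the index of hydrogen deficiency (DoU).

Molecular formula: C5H5NO2.
DoU = (2C + 2 + N − H − X) / 2, where X is the halogen count and O/S are ignored.
    = (2·5 + 2 + 1 − 5 − 0) / 2 = 8 / 2 = 4.

4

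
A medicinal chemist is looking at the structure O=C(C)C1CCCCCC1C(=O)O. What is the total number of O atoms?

3

Scan the SMILES for O atoms (remember two-letter symbols like Cl and Br are single atoms).
Oxygen count: 3.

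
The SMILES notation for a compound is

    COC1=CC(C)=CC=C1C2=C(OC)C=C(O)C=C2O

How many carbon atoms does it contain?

Count every carbon token in the SMILES (each C, including those in ring-closure positions and inside branches).
Carbon count: 15.

15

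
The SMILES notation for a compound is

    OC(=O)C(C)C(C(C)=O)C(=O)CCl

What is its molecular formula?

C8H11ClO4

Walk through each heavy atom and fill implicit hydrogens from standard valence (C 4, N 3, O 2, S 2, halogen 1):
  atom 1: O, bond orders sum to 1 (valence 2) → 1 H
  atom 2: C, bond orders sum to 4 (valence 4) → 0 H
  atom 3: O, bond orders sum to 2 (valence 2) → 0 H
  atom 4: C, bond orders sum to 3 (valence 4) → 1 H
  atom 5: C, bond orders sum to 1 (valence 4) → 3 H
  atom 6: C, bond orders sum to 3 (valence 4) → 1 H
  atom 7: C, bond orders sum to 4 (valence 4) → 0 H
  atom 8: C, bond orders sum to 1 (valence 4) → 3 H
  atom 9: O, bond orders sum to 2 (valence 2) → 0 H
  atom 10: C, bond orders sum to 4 (valence 4) → 0 H
  atom 11: O, bond orders sum to 2 (valence 2) → 0 H
  atom 12: C, bond orders sum to 2 (valence 4) → 2 H
  atom 13: Cl (halogen, monovalent) → 0 H
Totals → C:8, H:11, Cl:1, O:4.
In Hill order: C8H11ClO4.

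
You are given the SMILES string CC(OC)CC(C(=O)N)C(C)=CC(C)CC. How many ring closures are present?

In SMILES, each pair of matching ring-closure digits denotes one ring-closing bond; the number of such bonds equals the number of independent rings.
Ring-closure bonds here: 0.

0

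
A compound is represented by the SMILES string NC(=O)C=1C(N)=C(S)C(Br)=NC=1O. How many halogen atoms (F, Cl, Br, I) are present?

Halogen atoms appear at heavy-atom position 10 (1×Br).
Other groups present: 1 amide, 1 hydroxyl, 1 primary amine, 1 thiol.
Halogen count: 1.

1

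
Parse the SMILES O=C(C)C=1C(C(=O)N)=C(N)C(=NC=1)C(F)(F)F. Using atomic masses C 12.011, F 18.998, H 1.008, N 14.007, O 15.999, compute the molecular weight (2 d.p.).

247.18 g/mol

First, the molecular formula is C9H8F3N3O2 (counting implicit H from valence).
  C: 9 × 12.011 = 108.099
  F: 3 × 18.998 = 56.994
  H: 8 × 1.008 = 8.064
  N: 3 × 14.007 = 42.021
  O: 2 × 15.999 = 31.998
Sum: 9×12.011 + 3×18.998 + 8×1.008 + 3×14.007 + 2×15.999 = 247.176 → 247.18 g/mol.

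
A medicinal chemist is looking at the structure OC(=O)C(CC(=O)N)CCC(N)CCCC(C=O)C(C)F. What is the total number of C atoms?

Count every carbon token in the SMILES (each C, including those in ring-closure positions and inside branches).
Carbon count: 14.

14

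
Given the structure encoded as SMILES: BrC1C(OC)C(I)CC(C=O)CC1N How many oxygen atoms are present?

Scan the SMILES for O atoms (remember two-letter symbols like Cl and Br are single atoms).
Oxygen count: 2.

2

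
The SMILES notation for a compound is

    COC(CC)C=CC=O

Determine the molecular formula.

Walk through each heavy atom and fill implicit hydrogens from standard valence (C 4, N 3, O 2, S 2, halogen 1):
  atom 1: C, bond orders sum to 1 (valence 4) → 3 H
  atom 2: O, bond orders sum to 2 (valence 2) → 0 H
  atom 3: C, bond orders sum to 3 (valence 4) → 1 H
  atom 4: C, bond orders sum to 2 (valence 4) → 2 H
  atom 5: C, bond orders sum to 1 (valence 4) → 3 H
  atom 6: C, bond orders sum to 3 (valence 4) → 1 H
  atom 7: C, bond orders sum to 3 (valence 4) → 1 H
  atom 8: C, bond orders sum to 3 (valence 4) → 1 H
  atom 9: O, bond orders sum to 2 (valence 2) → 0 H
Totals → C:7, H:12, O:2.

C7H12O2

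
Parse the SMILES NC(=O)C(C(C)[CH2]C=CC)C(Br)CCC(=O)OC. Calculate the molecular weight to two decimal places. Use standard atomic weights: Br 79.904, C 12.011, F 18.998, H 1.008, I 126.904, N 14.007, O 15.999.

First, the molecular formula is C13H22BrNO3 (counting implicit H from valence).
  Br: 1 × 79.904 = 79.904
  C: 13 × 12.011 = 156.143
  H: 22 × 1.008 = 22.176
  N: 1 × 14.007 = 14.007
  O: 3 × 15.999 = 47.997
Sum: 1×79.904 + 13×12.011 + 22×1.008 + 1×14.007 + 3×15.999 = 320.227 → 320.23 g/mol.

320.23 g/mol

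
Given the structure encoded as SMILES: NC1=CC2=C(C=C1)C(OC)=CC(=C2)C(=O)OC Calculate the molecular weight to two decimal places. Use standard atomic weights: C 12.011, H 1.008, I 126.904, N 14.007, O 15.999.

231.25 g/mol

First, the molecular formula is C13H13NO3 (counting implicit H from valence).
  C: 13 × 12.011 = 156.143
  H: 13 × 1.008 = 13.104
  N: 1 × 14.007 = 14.007
  O: 3 × 15.999 = 47.997
Sum: 13×12.011 + 13×1.008 + 1×14.007 + 3×15.999 = 231.251 → 231.25 g/mol.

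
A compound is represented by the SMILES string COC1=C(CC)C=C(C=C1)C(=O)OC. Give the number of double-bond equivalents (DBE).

5

Degree of unsaturation = (number of rings) + (number of π bonds).
Ring closures in the SMILES: 1.
π bonds: 4 double bonds (each 1 DoU) → 4 DoU from unsaturation.
Total DoU = 1 + 4 = 5.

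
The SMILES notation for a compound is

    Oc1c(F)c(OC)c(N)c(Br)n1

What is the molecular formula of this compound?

C6H6BrFN2O2

Walk through each heavy atom and fill implicit hydrogens from standard valence (C 4, N 3, O 2, S 2, halogen 1); for lowercase aromatic atoms, an aromatic c carries 1 H when it has two neighbours and 0 H with three, and aromatic n carries 0 H:
  atom 1: O, bond orders sum to 1 (valence 2) → 1 H
  atom 2: aromatic c, 3 neighbours → 0 H
  atom 3: aromatic c, 3 neighbours → 0 H
  atom 4: F (halogen, monovalent) → 0 H
  atom 5: aromatic c, 3 neighbours → 0 H
  atom 6: O, bond orders sum to 2 (valence 2) → 0 H
  atom 7: C, bond orders sum to 1 (valence 4) → 3 H
  atom 8: aromatic c, 3 neighbours → 0 H
  atom 9: N, bond orders sum to 1 (valence 3) → 2 H
  atom 10: aromatic c, 3 neighbours → 0 H
  atom 11: Br (halogen, monovalent) → 0 H
  atom 12: aromatic n, 2 neighbours → 0 H
Totals → C:6, H:6, Br:1, F:1, N:2, O:2.
In Hill order: C6H6BrFN2O2.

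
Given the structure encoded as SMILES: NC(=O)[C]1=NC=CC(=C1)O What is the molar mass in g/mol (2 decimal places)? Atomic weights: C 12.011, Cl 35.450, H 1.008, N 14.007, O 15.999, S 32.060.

138.13 g/mol

First, the molecular formula is C6H6N2O2 (counting implicit H from valence).
  C: 6 × 12.011 = 72.066
  H: 6 × 1.008 = 6.048
  N: 2 × 14.007 = 28.014
  O: 2 × 15.999 = 31.998
Sum: 6×12.011 + 6×1.008 + 2×14.007 + 2×15.999 = 138.126 → 138.13 g/mol.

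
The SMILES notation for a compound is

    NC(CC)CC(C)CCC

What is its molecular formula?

C9H21N

Walk through each heavy atom and fill implicit hydrogens from standard valence (C 4, N 3, O 2, S 2, halogen 1):
  atom 1: N, bond orders sum to 1 (valence 3) → 2 H
  atom 2: C, bond orders sum to 3 (valence 4) → 1 H
  atom 3: C, bond orders sum to 2 (valence 4) → 2 H
  atom 4: C, bond orders sum to 1 (valence 4) → 3 H
  atom 5: C, bond orders sum to 2 (valence 4) → 2 H
  atom 6: C, bond orders sum to 3 (valence 4) → 1 H
  atom 7: C, bond orders sum to 1 (valence 4) → 3 H
  atom 8: C, bond orders sum to 2 (valence 4) → 2 H
  atom 9: C, bond orders sum to 2 (valence 4) → 2 H
  atom 10: C, bond orders sum to 1 (valence 4) → 3 H
Totals → C:9, H:21, N:1.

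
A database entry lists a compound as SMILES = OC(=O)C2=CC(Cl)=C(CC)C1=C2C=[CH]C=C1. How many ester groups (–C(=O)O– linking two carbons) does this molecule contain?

Scan the SMILES for the ester motif — none present.
Groups that are present: 1 carboxylic acid.

0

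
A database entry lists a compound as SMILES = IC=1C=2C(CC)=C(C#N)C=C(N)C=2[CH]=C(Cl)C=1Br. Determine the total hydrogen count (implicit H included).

Walk through each heavy atom and fill implicit hydrogens from standard valence (C 4, N 3, O 2, S 2, halogen 1):
  atom 1: I (halogen, monovalent) → 0 H
  atom 2: C, bond orders sum to 4 (valence 4) → 0 H
  atom 3: C, bond orders sum to 4 (valence 4) → 0 H
  atom 4: C, bond orders sum to 4 (valence 4) → 0 H
  atom 5: C, bond orders sum to 2 (valence 4) → 2 H
  atom 6: C, bond orders sum to 1 (valence 4) → 3 H
  atom 7: C, bond orders sum to 4 (valence 4) → 0 H
  atom 8: C, bond orders sum to 4 (valence 4) → 0 H
  atom 9: N, bond orders sum to 3 (valence 3) → 0 H
  atom 10: C, bond orders sum to 3 (valence 4) → 1 H
  atom 11: C, bond orders sum to 4 (valence 4) → 0 H
  atom 12: N, bond orders sum to 1 (valence 3) → 2 H
  atom 13: C, bond orders sum to 4 (valence 4) → 0 H
  atom 14: C with explicit H count 1
  atom 15: C, bond orders sum to 4 (valence 4) → 0 H
  atom 16: Cl (halogen, monovalent) → 0 H
  atom 17: C, bond orders sum to 4 (valence 4) → 0 H
  atom 18: Br (halogen, monovalent) → 0 H
Total hydrogens: 9.

9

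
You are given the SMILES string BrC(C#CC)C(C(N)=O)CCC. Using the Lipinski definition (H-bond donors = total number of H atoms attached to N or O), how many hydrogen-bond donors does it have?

Donors: find every N or O and count the H atoms it carries.
  atom 8 (N): bond orders sum to 1 → 2 H
  atom 9 (O): bond orders sum to 2 → 0 H
Lipinski HBD = 2.

2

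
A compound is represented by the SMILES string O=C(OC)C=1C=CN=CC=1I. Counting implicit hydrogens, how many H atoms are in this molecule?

Walk through each heavy atom and fill implicit hydrogens from standard valence (C 4, N 3, O 2, S 2, halogen 1):
  atom 1: O, bond orders sum to 2 (valence 2) → 0 H
  atom 2: C, bond orders sum to 4 (valence 4) → 0 H
  atom 3: O, bond orders sum to 2 (valence 2) → 0 H
  atom 4: C, bond orders sum to 1 (valence 4) → 3 H
  atom 5: C, bond orders sum to 4 (valence 4) → 0 H
  atom 6: C, bond orders sum to 3 (valence 4) → 1 H
  atom 7: C, bond orders sum to 3 (valence 4) → 1 H
  atom 8: N, bond orders sum to 3 (valence 3) → 0 H
  atom 9: C, bond orders sum to 3 (valence 4) → 1 H
  atom 10: C, bond orders sum to 4 (valence 4) → 0 H
  atom 11: I (halogen, monovalent) → 0 H
Total hydrogens: 6.

6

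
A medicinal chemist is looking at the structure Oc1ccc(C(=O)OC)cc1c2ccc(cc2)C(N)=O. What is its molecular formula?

Walk through each heavy atom and fill implicit hydrogens from standard valence (C 4, N 3, O 2, S 2, halogen 1); for lowercase aromatic atoms, an aromatic c carries 1 H when it has two neighbours and 0 H with three, and aromatic n carries 0 H:
  atom 1: O, bond orders sum to 1 (valence 2) → 1 H
  atom 2: aromatic c, 3 neighbours → 0 H
  atom 3: aromatic c, 2 neighbours → 1 H
  atom 4: aromatic c, 2 neighbours → 1 H
  atom 5: aromatic c, 3 neighbours → 0 H
  atom 6: C, bond orders sum to 4 (valence 4) → 0 H
  atom 7: O, bond orders sum to 2 (valence 2) → 0 H
  atom 8: O, bond orders sum to 2 (valence 2) → 0 H
  atom 9: C, bond orders sum to 1 (valence 4) → 3 H
  atom 10: aromatic c, 2 neighbours → 1 H
  atom 11: aromatic c, 3 neighbours → 0 H
  atom 12: aromatic c, 3 neighbours → 0 H
  atom 13: aromatic c, 2 neighbours → 1 H
  atom 14: aromatic c, 2 neighbours → 1 H
  atom 15: aromatic c, 3 neighbours → 0 H
  atom 16: aromatic c, 2 neighbours → 1 H
  atom 17: aromatic c, 2 neighbours → 1 H
  atom 18: C, bond orders sum to 4 (valence 4) → 0 H
  atom 19: N, bond orders sum to 1 (valence 3) → 2 H
  atom 20: O, bond orders sum to 2 (valence 2) → 0 H
Totals → C:15, H:13, N:1, O:4.
In Hill order: C15H13NO4.

C15H13NO4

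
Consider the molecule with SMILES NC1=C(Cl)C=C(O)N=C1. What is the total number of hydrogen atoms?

5

Walk through each heavy atom and fill implicit hydrogens from standard valence (C 4, N 3, O 2, S 2, halogen 1):
  atom 1: N, bond orders sum to 1 (valence 3) → 2 H
  atom 2: C, bond orders sum to 4 (valence 4) → 0 H
  atom 3: C, bond orders sum to 4 (valence 4) → 0 H
  atom 4: Cl (halogen, monovalent) → 0 H
  atom 5: C, bond orders sum to 3 (valence 4) → 1 H
  atom 6: C, bond orders sum to 4 (valence 4) → 0 H
  atom 7: O, bond orders sum to 1 (valence 2) → 1 H
  atom 8: N, bond orders sum to 3 (valence 3) → 0 H
  atom 9: C, bond orders sum to 3 (valence 4) → 1 H
Total hydrogens: 5.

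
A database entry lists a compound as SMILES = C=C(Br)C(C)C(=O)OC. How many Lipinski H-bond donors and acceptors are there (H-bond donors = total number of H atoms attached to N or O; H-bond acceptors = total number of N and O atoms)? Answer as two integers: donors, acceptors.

0, 2

Donors: find every N or O and count the H atoms it carries.
  atom 7 (O): bond orders sum to 2 → 0 H
  atom 8 (O): bond orders sum to 2 → 0 H
Lipinski HBD = 0.
Acceptors: N atoms = 0, O atoms = 2 → HBA = 2.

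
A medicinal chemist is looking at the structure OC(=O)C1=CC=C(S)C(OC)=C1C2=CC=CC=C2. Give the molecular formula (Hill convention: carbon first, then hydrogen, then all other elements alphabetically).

C14H12O3S

Walk through each heavy atom and fill implicit hydrogens from standard valence (C 4, N 3, O 2, S 2, halogen 1):
  atom 1: O, bond orders sum to 1 (valence 2) → 1 H
  atom 2: C, bond orders sum to 4 (valence 4) → 0 H
  atom 3: O, bond orders sum to 2 (valence 2) → 0 H
  atom 4: C, bond orders sum to 4 (valence 4) → 0 H
  atom 5: C, bond orders sum to 3 (valence 4) → 1 H
  atom 6: C, bond orders sum to 3 (valence 4) → 1 H
  atom 7: C, bond orders sum to 4 (valence 4) → 0 H
  atom 8: S, bond orders sum to 1 (valence 2) → 1 H
  atom 9: C, bond orders sum to 4 (valence 4) → 0 H
  atom 10: O, bond orders sum to 2 (valence 2) → 0 H
  atom 11: C, bond orders sum to 1 (valence 4) → 3 H
  atom 12: C, bond orders sum to 4 (valence 4) → 0 H
  atom 13: C, bond orders sum to 4 (valence 4) → 0 H
  atom 14: C, bond orders sum to 3 (valence 4) → 1 H
  atom 15: C, bond orders sum to 3 (valence 4) → 1 H
  atom 16: C, bond orders sum to 3 (valence 4) → 1 H
  atom 17: C, bond orders sum to 3 (valence 4) → 1 H
  atom 18: C, bond orders sum to 3 (valence 4) → 1 H
Totals → C:14, H:12, O:3, S:1.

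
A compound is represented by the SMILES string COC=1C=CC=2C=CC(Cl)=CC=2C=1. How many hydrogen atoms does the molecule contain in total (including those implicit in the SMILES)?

Walk through each heavy atom and fill implicit hydrogens from standard valence (C 4, N 3, O 2, S 2, halogen 1):
  atom 1: C, bond orders sum to 1 (valence 4) → 3 H
  atom 2: O, bond orders sum to 2 (valence 2) → 0 H
  atom 3: C, bond orders sum to 4 (valence 4) → 0 H
  atom 4: C, bond orders sum to 3 (valence 4) → 1 H
  atom 5: C, bond orders sum to 3 (valence 4) → 1 H
  atom 6: C, bond orders sum to 4 (valence 4) → 0 H
  atom 7: C, bond orders sum to 3 (valence 4) → 1 H
  atom 8: C, bond orders sum to 3 (valence 4) → 1 H
  atom 9: C, bond orders sum to 4 (valence 4) → 0 H
  atom 10: Cl (halogen, monovalent) → 0 H
  atom 11: C, bond orders sum to 3 (valence 4) → 1 H
  atom 12: C, bond orders sum to 4 (valence 4) → 0 H
  atom 13: C, bond orders sum to 3 (valence 4) → 1 H
Total hydrogens: 9.

9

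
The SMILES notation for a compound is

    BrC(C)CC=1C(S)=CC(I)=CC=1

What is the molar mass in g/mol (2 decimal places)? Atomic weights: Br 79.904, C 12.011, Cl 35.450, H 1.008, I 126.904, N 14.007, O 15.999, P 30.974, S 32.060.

357.05 g/mol

First, the molecular formula is C9H10BrIS (counting implicit H from valence).
  Br: 1 × 79.904 = 79.904
  C: 9 × 12.011 = 108.099
  H: 10 × 1.008 = 10.080
  I: 1 × 126.904 = 126.904
  S: 1 × 32.060 = 32.060
Sum: 1×79.904 + 9×12.011 + 10×1.008 + 1×126.904 + 1×32.060 = 357.047 → 357.05 g/mol.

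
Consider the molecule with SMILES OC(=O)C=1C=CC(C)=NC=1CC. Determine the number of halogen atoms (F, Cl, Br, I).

Scan the SMILES for the halogen motif — none present.
Groups that are present: 1 carboxylic acid.

0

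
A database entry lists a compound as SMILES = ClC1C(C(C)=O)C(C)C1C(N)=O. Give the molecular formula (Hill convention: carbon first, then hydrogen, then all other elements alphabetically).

C8H12ClNO2

Walk through each heavy atom and fill implicit hydrogens from standard valence (C 4, N 3, O 2, S 2, halogen 1):
  atom 1: Cl (halogen, monovalent) → 0 H
  atom 2: C, bond orders sum to 3 (valence 4) → 1 H
  atom 3: C, bond orders sum to 3 (valence 4) → 1 H
  atom 4: C, bond orders sum to 4 (valence 4) → 0 H
  atom 5: C, bond orders sum to 1 (valence 4) → 3 H
  atom 6: O, bond orders sum to 2 (valence 2) → 0 H
  atom 7: C, bond orders sum to 3 (valence 4) → 1 H
  atom 8: C, bond orders sum to 1 (valence 4) → 3 H
  atom 9: C, bond orders sum to 3 (valence 4) → 1 H
  atom 10: C, bond orders sum to 4 (valence 4) → 0 H
  atom 11: N, bond orders sum to 1 (valence 3) → 2 H
  atom 12: O, bond orders sum to 2 (valence 2) → 0 H
Totals → C:8, H:12, Cl:1, N:1, O:2.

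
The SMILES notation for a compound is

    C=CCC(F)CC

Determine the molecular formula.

Walk through each heavy atom and fill implicit hydrogens from standard valence (C 4, N 3, O 2, S 2, halogen 1):
  atom 1: C, bond orders sum to 2 (valence 4) → 2 H
  atom 2: C, bond orders sum to 3 (valence 4) → 1 H
  atom 3: C, bond orders sum to 2 (valence 4) → 2 H
  atom 4: C, bond orders sum to 3 (valence 4) → 1 H
  atom 5: F (halogen, monovalent) → 0 H
  atom 6: C, bond orders sum to 2 (valence 4) → 2 H
  atom 7: C, bond orders sum to 1 (valence 4) → 3 H
Totals → C:6, H:11, F:1.
In Hill order: C6H11F.

C6H11F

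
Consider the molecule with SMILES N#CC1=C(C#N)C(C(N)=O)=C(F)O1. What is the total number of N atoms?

3

Scan the SMILES for N atoms (remember two-letter symbols like Cl and Br are single atoms).
Nitrogen count: 3.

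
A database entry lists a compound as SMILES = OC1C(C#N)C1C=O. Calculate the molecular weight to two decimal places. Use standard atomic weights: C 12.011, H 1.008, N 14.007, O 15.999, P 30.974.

First, the molecular formula is C5H5NO2 (counting implicit H from valence).
  C: 5 × 12.011 = 60.055
  H: 5 × 1.008 = 5.040
  N: 1 × 14.007 = 14.007
  O: 2 × 15.999 = 31.998
Sum: 5×12.011 + 5×1.008 + 1×14.007 + 2×15.999 = 111.100 → 111.10 g/mol.

111.10 g/mol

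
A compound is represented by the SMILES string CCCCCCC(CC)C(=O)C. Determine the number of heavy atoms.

12

Every atom symbol written in the SMILES (organic subset) is one heavy atom; implicit H are not written.
Heavy atoms by element → C:11, O:1.
Total: 12.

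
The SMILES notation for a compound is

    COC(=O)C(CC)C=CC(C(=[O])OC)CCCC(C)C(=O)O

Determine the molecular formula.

Walk through each heavy atom and fill implicit hydrogens from standard valence (C 4, N 3, O 2, S 2, halogen 1):
  atom 1: C, bond orders sum to 1 (valence 4) → 3 H
  atom 2: O, bond orders sum to 2 (valence 2) → 0 H
  atom 3: C, bond orders sum to 4 (valence 4) → 0 H
  atom 4: O, bond orders sum to 2 (valence 2) → 0 H
  atom 5: C, bond orders sum to 3 (valence 4) → 1 H
  atom 6: C, bond orders sum to 2 (valence 4) → 2 H
  atom 7: C, bond orders sum to 1 (valence 4) → 3 H
  atom 8: C, bond orders sum to 3 (valence 4) → 1 H
  atom 9: C, bond orders sum to 3 (valence 4) → 1 H
  atom 10: C, bond orders sum to 3 (valence 4) → 1 H
  atom 11: C, bond orders sum to 4 (valence 4) → 0 H
  atom 12: O with explicit H count 0
  atom 13: O, bond orders sum to 2 (valence 2) → 0 H
  atom 14: C, bond orders sum to 1 (valence 4) → 3 H
  atom 15: C, bond orders sum to 2 (valence 4) → 2 H
  atom 16: C, bond orders sum to 2 (valence 4) → 2 H
  atom 17: C, bond orders sum to 2 (valence 4) → 2 H
  atom 18: C, bond orders sum to 3 (valence 4) → 1 H
  atom 19: C, bond orders sum to 1 (valence 4) → 3 H
  atom 20: C, bond orders sum to 4 (valence 4) → 0 H
  atom 21: O, bond orders sum to 2 (valence 2) → 0 H
  atom 22: O, bond orders sum to 1 (valence 2) → 1 H
Totals → C:16, H:26, O:6.
In Hill order: C16H26O6.

C16H26O6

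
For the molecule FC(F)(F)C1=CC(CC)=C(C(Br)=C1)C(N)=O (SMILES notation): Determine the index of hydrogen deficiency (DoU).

5

Degree of unsaturation = (number of rings) + (number of π bonds).
Ring closures in the SMILES: 1.
π bonds: 4 double bonds (each 1 DoU) → 4 DoU from unsaturation.
Total DoU = 1 + 4 = 5.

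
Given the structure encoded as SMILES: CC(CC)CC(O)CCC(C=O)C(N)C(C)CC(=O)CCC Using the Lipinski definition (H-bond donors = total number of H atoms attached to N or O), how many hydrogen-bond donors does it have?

3

Donors: find every N or O and count the H atoms it carries.
  atom 7 (O): bond orders sum to 1 → 1 H
  atom 12 (O): bond orders sum to 2 → 0 H
  atom 14 (N): bond orders sum to 1 → 2 H
  atom 19 (O): bond orders sum to 2 → 0 H
Lipinski HBD = 3.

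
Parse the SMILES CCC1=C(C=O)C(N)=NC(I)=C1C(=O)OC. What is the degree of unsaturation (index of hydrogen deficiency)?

Degree of unsaturation = (number of rings) + (number of π bonds).
Ring closures in the SMILES: 1.
π bonds: 5 double bonds (each 1 DoU) → 5 DoU from unsaturation.
Total DoU = 1 + 5 = 6.

6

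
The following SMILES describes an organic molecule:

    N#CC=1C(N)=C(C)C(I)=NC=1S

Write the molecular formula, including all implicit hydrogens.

C7H6IN3S

Walk through each heavy atom and fill implicit hydrogens from standard valence (C 4, N 3, O 2, S 2, halogen 1):
  atom 1: N, bond orders sum to 3 (valence 3) → 0 H
  atom 2: C, bond orders sum to 4 (valence 4) → 0 H
  atom 3: C, bond orders sum to 4 (valence 4) → 0 H
  atom 4: C, bond orders sum to 4 (valence 4) → 0 H
  atom 5: N, bond orders sum to 1 (valence 3) → 2 H
  atom 6: C, bond orders sum to 4 (valence 4) → 0 H
  atom 7: C, bond orders sum to 1 (valence 4) → 3 H
  atom 8: C, bond orders sum to 4 (valence 4) → 0 H
  atom 9: I (halogen, monovalent) → 0 H
  atom 10: N, bond orders sum to 3 (valence 3) → 0 H
  atom 11: C, bond orders sum to 4 (valence 4) → 0 H
  atom 12: S, bond orders sum to 1 (valence 2) → 1 H
Totals → C:7, H:6, I:1, N:3, S:1.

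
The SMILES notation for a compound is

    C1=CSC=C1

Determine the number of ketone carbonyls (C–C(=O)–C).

Scan the SMILES for the ketone motif — none present.

0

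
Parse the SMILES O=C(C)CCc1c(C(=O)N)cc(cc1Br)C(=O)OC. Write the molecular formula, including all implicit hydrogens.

Walk through each heavy atom and fill implicit hydrogens from standard valence (C 4, N 3, O 2, S 2, halogen 1); for lowercase aromatic atoms, an aromatic c carries 1 H when it has two neighbours and 0 H with three, and aromatic n carries 0 H:
  atom 1: O, bond orders sum to 2 (valence 2) → 0 H
  atom 2: C, bond orders sum to 4 (valence 4) → 0 H
  atom 3: C, bond orders sum to 1 (valence 4) → 3 H
  atom 4: C, bond orders sum to 2 (valence 4) → 2 H
  atom 5: C, bond orders sum to 2 (valence 4) → 2 H
  atom 6: aromatic c, 3 neighbours → 0 H
  atom 7: aromatic c, 3 neighbours → 0 H
  atom 8: C, bond orders sum to 4 (valence 4) → 0 H
  atom 9: O, bond orders sum to 2 (valence 2) → 0 H
  atom 10: N, bond orders sum to 1 (valence 3) → 2 H
  atom 11: aromatic c, 2 neighbours → 1 H
  atom 12: aromatic c, 3 neighbours → 0 H
  atom 13: aromatic c, 2 neighbours → 1 H
  atom 14: aromatic c, 3 neighbours → 0 H
  atom 15: Br (halogen, monovalent) → 0 H
  atom 16: C, bond orders sum to 4 (valence 4) → 0 H
  atom 17: O, bond orders sum to 2 (valence 2) → 0 H
  atom 18: O, bond orders sum to 2 (valence 2) → 0 H
  atom 19: C, bond orders sum to 1 (valence 4) → 3 H
Totals → C:13, H:14, Br:1, N:1, O:4.
In Hill order: C13H14BrNO4.

C13H14BrNO4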